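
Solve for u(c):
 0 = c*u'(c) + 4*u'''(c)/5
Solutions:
 u(c) = C1 + Integral(C2*airyai(-10^(1/3)*c/2) + C3*airybi(-10^(1/3)*c/2), c)


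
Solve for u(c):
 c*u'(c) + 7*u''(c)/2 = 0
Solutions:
 u(c) = C1 + C2*erf(sqrt(7)*c/7)


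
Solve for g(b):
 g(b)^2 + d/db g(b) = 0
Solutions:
 g(b) = 1/(C1 + b)


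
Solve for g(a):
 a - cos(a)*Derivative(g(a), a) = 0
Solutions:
 g(a) = C1 + Integral(a/cos(a), a)


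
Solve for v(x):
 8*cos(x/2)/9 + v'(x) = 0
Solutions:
 v(x) = C1 - 16*sin(x/2)/9


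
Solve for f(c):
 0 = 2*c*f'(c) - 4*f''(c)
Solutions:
 f(c) = C1 + C2*erfi(c/2)


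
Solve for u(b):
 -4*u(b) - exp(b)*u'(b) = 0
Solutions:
 u(b) = C1*exp(4*exp(-b))


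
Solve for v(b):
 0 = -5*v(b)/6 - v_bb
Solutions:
 v(b) = C1*sin(sqrt(30)*b/6) + C2*cos(sqrt(30)*b/6)


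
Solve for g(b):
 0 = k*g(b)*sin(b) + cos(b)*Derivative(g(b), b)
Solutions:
 g(b) = C1*exp(k*log(cos(b)))


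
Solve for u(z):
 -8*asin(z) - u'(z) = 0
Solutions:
 u(z) = C1 - 8*z*asin(z) - 8*sqrt(1 - z^2)


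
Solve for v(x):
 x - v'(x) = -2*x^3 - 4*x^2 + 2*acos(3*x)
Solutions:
 v(x) = C1 + x^4/2 + 4*x^3/3 + x^2/2 - 2*x*acos(3*x) + 2*sqrt(1 - 9*x^2)/3


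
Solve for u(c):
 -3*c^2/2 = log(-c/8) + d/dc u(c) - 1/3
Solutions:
 u(c) = C1 - c^3/2 - c*log(-c) + c*(4/3 + 3*log(2))


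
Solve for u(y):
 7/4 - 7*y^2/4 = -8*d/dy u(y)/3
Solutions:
 u(y) = C1 + 7*y^3/32 - 21*y/32


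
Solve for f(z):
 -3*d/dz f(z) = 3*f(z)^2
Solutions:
 f(z) = 1/(C1 + z)


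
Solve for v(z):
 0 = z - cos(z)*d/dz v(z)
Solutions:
 v(z) = C1 + Integral(z/cos(z), z)


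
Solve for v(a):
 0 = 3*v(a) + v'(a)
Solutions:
 v(a) = C1*exp(-3*a)


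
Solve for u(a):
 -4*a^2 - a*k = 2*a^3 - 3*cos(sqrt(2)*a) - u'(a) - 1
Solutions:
 u(a) = C1 + a^4/2 + 4*a^3/3 + a^2*k/2 - a - 3*sqrt(2)*sin(sqrt(2)*a)/2


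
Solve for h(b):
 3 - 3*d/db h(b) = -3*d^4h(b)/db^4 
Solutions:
 h(b) = C1 + C4*exp(b) + b + (C2*sin(sqrt(3)*b/2) + C3*cos(sqrt(3)*b/2))*exp(-b/2)


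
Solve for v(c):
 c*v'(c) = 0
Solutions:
 v(c) = C1


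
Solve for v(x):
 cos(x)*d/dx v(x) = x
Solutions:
 v(x) = C1 + Integral(x/cos(x), x)


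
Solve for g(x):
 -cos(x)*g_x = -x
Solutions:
 g(x) = C1 + Integral(x/cos(x), x)


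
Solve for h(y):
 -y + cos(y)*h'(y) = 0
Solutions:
 h(y) = C1 + Integral(y/cos(y), y)


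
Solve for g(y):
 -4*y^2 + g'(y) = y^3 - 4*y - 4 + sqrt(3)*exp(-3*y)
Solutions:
 g(y) = C1 + y^4/4 + 4*y^3/3 - 2*y^2 - 4*y - sqrt(3)*exp(-3*y)/3


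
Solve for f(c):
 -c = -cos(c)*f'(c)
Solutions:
 f(c) = C1 + Integral(c/cos(c), c)


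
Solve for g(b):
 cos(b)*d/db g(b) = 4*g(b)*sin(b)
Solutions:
 g(b) = C1/cos(b)^4


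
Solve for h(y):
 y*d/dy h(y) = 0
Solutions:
 h(y) = C1


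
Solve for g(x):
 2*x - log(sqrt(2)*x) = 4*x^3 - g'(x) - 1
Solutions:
 g(x) = C1 + x^4 - x^2 + x*log(x) - 2*x + x*log(2)/2


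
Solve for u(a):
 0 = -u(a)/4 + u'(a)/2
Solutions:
 u(a) = C1*exp(a/2)


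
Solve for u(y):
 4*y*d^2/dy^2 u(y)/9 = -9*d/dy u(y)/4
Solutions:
 u(y) = C1 + C2/y^(65/16)


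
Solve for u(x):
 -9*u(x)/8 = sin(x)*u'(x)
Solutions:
 u(x) = C1*(cos(x) + 1)^(9/16)/(cos(x) - 1)^(9/16)


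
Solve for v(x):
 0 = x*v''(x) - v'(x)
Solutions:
 v(x) = C1 + C2*x^2


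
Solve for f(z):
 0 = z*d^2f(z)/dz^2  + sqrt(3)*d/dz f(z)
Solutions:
 f(z) = C1 + C2*z^(1 - sqrt(3))


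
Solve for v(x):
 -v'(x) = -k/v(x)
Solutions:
 v(x) = -sqrt(C1 + 2*k*x)
 v(x) = sqrt(C1 + 2*k*x)


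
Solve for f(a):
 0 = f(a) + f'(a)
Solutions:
 f(a) = C1*exp(-a)


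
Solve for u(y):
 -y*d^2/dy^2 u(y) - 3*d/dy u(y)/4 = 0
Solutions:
 u(y) = C1 + C2*y^(1/4)


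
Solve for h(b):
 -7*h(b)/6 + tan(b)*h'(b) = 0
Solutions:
 h(b) = C1*sin(b)^(7/6)


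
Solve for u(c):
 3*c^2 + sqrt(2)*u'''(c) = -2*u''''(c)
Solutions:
 u(c) = C1 + C2*c + C3*c^2 + C4*exp(-sqrt(2)*c/2) - sqrt(2)*c^5/40 + c^4/4 - sqrt(2)*c^3


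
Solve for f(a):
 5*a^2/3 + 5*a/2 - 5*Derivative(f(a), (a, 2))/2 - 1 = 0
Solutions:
 f(a) = C1 + C2*a + a^4/18 + a^3/6 - a^2/5


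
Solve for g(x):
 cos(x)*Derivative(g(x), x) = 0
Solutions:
 g(x) = C1


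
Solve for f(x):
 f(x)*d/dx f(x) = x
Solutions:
 f(x) = -sqrt(C1 + x^2)
 f(x) = sqrt(C1 + x^2)


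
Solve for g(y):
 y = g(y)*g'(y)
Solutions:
 g(y) = -sqrt(C1 + y^2)
 g(y) = sqrt(C1 + y^2)


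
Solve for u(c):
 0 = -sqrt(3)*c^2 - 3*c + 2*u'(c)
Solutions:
 u(c) = C1 + sqrt(3)*c^3/6 + 3*c^2/4


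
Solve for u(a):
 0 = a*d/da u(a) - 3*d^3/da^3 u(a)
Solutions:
 u(a) = C1 + Integral(C2*airyai(3^(2/3)*a/3) + C3*airybi(3^(2/3)*a/3), a)


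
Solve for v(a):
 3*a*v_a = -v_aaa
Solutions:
 v(a) = C1 + Integral(C2*airyai(-3^(1/3)*a) + C3*airybi(-3^(1/3)*a), a)


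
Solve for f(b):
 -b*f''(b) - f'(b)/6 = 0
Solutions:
 f(b) = C1 + C2*b^(5/6)


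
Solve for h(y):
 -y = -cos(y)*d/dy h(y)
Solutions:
 h(y) = C1 + Integral(y/cos(y), y)


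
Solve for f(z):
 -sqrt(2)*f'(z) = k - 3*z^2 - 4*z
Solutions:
 f(z) = C1 - sqrt(2)*k*z/2 + sqrt(2)*z^3/2 + sqrt(2)*z^2


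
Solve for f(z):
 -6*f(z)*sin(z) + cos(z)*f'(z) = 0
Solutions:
 f(z) = C1/cos(z)^6


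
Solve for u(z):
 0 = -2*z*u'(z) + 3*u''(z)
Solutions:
 u(z) = C1 + C2*erfi(sqrt(3)*z/3)


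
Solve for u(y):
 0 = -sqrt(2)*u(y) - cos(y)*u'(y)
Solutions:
 u(y) = C1*(sin(y) - 1)^(sqrt(2)/2)/(sin(y) + 1)^(sqrt(2)/2)


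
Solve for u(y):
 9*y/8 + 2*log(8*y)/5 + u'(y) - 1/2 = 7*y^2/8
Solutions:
 u(y) = C1 + 7*y^3/24 - 9*y^2/16 - 2*y*log(y)/5 - 6*y*log(2)/5 + 9*y/10


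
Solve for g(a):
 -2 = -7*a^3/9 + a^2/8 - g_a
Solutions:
 g(a) = C1 - 7*a^4/36 + a^3/24 + 2*a


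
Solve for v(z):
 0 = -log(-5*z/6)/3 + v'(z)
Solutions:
 v(z) = C1 + z*log(-z)/3 + z*(-log(6) - 1 + log(5))/3


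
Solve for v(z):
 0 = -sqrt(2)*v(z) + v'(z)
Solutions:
 v(z) = C1*exp(sqrt(2)*z)


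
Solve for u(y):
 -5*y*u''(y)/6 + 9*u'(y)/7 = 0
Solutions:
 u(y) = C1 + C2*y^(89/35)


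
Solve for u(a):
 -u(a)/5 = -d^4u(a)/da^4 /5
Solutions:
 u(a) = C1*exp(-a) + C2*exp(a) + C3*sin(a) + C4*cos(a)


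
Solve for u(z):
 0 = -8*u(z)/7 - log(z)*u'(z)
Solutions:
 u(z) = C1*exp(-8*li(z)/7)


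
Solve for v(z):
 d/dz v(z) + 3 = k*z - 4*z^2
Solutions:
 v(z) = C1 + k*z^2/2 - 4*z^3/3 - 3*z


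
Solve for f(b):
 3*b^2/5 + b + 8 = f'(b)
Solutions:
 f(b) = C1 + b^3/5 + b^2/2 + 8*b


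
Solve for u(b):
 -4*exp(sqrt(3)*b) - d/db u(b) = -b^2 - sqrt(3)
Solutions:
 u(b) = C1 + b^3/3 + sqrt(3)*b - 4*sqrt(3)*exp(sqrt(3)*b)/3


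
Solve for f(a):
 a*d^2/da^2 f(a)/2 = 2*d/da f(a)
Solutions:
 f(a) = C1 + C2*a^5


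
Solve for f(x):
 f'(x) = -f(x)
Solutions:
 f(x) = C1*exp(-x)


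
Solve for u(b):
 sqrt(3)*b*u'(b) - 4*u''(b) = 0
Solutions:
 u(b) = C1 + C2*erfi(sqrt(2)*3^(1/4)*b/4)


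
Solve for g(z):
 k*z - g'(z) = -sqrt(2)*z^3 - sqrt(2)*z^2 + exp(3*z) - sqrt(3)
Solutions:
 g(z) = C1 + k*z^2/2 + sqrt(2)*z^4/4 + sqrt(2)*z^3/3 + sqrt(3)*z - exp(3*z)/3


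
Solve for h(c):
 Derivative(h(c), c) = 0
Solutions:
 h(c) = C1


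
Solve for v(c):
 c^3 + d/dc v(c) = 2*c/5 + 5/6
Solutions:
 v(c) = C1 - c^4/4 + c^2/5 + 5*c/6


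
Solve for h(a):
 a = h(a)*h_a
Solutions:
 h(a) = -sqrt(C1 + a^2)
 h(a) = sqrt(C1 + a^2)


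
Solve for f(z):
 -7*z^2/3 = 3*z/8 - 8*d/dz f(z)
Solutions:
 f(z) = C1 + 7*z^3/72 + 3*z^2/128


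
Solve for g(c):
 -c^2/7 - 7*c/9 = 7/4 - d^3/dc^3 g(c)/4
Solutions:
 g(c) = C1 + C2*c + C3*c^2 + c^5/105 + 7*c^4/54 + 7*c^3/6


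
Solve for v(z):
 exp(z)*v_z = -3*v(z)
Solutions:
 v(z) = C1*exp(3*exp(-z))


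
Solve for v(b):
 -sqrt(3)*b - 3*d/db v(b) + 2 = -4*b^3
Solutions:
 v(b) = C1 + b^4/3 - sqrt(3)*b^2/6 + 2*b/3


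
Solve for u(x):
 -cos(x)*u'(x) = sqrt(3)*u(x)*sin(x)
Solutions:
 u(x) = C1*cos(x)^(sqrt(3))


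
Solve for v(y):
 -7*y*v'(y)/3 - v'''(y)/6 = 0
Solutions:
 v(y) = C1 + Integral(C2*airyai(-14^(1/3)*y) + C3*airybi(-14^(1/3)*y), y)


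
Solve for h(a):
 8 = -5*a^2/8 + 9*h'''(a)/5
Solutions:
 h(a) = C1 + C2*a + C3*a^2 + 5*a^5/864 + 20*a^3/27


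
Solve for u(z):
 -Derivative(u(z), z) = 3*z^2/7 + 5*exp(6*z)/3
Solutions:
 u(z) = C1 - z^3/7 - 5*exp(6*z)/18


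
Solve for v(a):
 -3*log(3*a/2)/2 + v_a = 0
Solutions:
 v(a) = C1 + 3*a*log(a)/2 - 3*a/2 - 3*a*log(2)/2 + 3*a*log(3)/2


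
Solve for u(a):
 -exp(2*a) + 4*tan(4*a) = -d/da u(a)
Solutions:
 u(a) = C1 + exp(2*a)/2 + log(cos(4*a))


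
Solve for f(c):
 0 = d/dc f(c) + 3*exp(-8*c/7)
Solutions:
 f(c) = C1 + 21*exp(-8*c/7)/8


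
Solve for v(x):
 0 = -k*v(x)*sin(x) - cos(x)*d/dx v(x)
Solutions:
 v(x) = C1*exp(k*log(cos(x)))


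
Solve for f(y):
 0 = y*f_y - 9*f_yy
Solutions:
 f(y) = C1 + C2*erfi(sqrt(2)*y/6)


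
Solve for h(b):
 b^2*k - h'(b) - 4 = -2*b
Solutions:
 h(b) = C1 + b^3*k/3 + b^2 - 4*b


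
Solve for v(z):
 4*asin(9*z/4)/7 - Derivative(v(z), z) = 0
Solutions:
 v(z) = C1 + 4*z*asin(9*z/4)/7 + 4*sqrt(16 - 81*z^2)/63


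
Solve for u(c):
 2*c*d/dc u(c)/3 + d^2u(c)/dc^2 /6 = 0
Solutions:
 u(c) = C1 + C2*erf(sqrt(2)*c)


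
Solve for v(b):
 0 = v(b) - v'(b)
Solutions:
 v(b) = C1*exp(b)


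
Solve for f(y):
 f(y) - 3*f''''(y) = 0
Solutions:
 f(y) = C1*exp(-3^(3/4)*y/3) + C2*exp(3^(3/4)*y/3) + C3*sin(3^(3/4)*y/3) + C4*cos(3^(3/4)*y/3)


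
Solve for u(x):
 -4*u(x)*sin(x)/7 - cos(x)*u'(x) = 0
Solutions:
 u(x) = C1*cos(x)^(4/7)


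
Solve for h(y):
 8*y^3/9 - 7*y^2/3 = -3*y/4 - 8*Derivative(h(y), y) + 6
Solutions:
 h(y) = C1 - y^4/36 + 7*y^3/72 - 3*y^2/64 + 3*y/4


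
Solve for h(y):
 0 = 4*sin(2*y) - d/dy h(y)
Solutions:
 h(y) = C1 - 2*cos(2*y)


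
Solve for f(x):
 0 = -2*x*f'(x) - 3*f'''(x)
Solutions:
 f(x) = C1 + Integral(C2*airyai(-2^(1/3)*3^(2/3)*x/3) + C3*airybi(-2^(1/3)*3^(2/3)*x/3), x)


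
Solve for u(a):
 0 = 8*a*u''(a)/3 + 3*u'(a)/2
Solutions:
 u(a) = C1 + C2*a^(7/16)


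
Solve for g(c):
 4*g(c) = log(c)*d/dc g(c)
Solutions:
 g(c) = C1*exp(4*li(c))


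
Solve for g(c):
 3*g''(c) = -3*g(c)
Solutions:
 g(c) = C1*sin(c) + C2*cos(c)


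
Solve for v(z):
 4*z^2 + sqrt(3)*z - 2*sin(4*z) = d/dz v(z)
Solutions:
 v(z) = C1 + 4*z^3/3 + sqrt(3)*z^2/2 + cos(4*z)/2


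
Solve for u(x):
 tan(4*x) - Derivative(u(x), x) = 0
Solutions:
 u(x) = C1 - log(cos(4*x))/4


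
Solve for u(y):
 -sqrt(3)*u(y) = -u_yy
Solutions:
 u(y) = C1*exp(-3^(1/4)*y) + C2*exp(3^(1/4)*y)


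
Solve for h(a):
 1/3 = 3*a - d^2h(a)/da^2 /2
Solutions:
 h(a) = C1 + C2*a + a^3 - a^2/3


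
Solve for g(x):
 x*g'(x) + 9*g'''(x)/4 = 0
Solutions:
 g(x) = C1 + Integral(C2*airyai(-2^(2/3)*3^(1/3)*x/3) + C3*airybi(-2^(2/3)*3^(1/3)*x/3), x)


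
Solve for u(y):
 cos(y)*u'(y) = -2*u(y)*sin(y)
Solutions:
 u(y) = C1*cos(y)^2


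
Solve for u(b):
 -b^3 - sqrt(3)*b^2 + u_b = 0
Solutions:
 u(b) = C1 + b^4/4 + sqrt(3)*b^3/3


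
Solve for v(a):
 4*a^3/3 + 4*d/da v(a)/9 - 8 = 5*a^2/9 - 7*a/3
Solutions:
 v(a) = C1 - 3*a^4/4 + 5*a^3/12 - 21*a^2/8 + 18*a


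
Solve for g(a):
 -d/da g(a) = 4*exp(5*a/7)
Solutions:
 g(a) = C1 - 28*exp(5*a/7)/5


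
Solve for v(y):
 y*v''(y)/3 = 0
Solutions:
 v(y) = C1 + C2*y


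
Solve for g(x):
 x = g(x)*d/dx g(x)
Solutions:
 g(x) = -sqrt(C1 + x^2)
 g(x) = sqrt(C1 + x^2)


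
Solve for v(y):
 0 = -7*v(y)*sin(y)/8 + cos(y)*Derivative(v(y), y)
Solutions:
 v(y) = C1/cos(y)^(7/8)


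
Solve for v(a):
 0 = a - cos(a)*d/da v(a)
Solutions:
 v(a) = C1 + Integral(a/cos(a), a)


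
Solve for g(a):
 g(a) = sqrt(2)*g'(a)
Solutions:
 g(a) = C1*exp(sqrt(2)*a/2)


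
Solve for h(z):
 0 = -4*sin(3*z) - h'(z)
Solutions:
 h(z) = C1 + 4*cos(3*z)/3


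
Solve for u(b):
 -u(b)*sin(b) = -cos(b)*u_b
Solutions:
 u(b) = C1/cos(b)


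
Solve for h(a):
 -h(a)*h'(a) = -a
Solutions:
 h(a) = -sqrt(C1 + a^2)
 h(a) = sqrt(C1 + a^2)


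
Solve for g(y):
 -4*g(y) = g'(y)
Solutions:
 g(y) = C1*exp(-4*y)


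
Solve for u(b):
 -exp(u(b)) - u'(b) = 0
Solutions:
 u(b) = log(1/(C1 + b))


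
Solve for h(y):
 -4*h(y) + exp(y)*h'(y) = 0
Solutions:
 h(y) = C1*exp(-4*exp(-y))


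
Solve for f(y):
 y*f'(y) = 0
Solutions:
 f(y) = C1


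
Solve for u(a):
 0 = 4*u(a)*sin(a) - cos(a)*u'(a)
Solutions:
 u(a) = C1/cos(a)^4


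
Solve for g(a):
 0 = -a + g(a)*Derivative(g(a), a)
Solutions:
 g(a) = -sqrt(C1 + a^2)
 g(a) = sqrt(C1 + a^2)


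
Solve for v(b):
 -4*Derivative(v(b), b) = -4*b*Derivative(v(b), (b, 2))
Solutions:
 v(b) = C1 + C2*b^2


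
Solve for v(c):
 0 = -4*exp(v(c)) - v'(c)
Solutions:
 v(c) = log(1/(C1 + 4*c))


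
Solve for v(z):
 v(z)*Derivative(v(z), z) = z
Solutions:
 v(z) = -sqrt(C1 + z^2)
 v(z) = sqrt(C1 + z^2)


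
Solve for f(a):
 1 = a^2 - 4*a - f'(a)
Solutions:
 f(a) = C1 + a^3/3 - 2*a^2 - a


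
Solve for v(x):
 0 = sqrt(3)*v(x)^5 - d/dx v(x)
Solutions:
 v(x) = -(-1/(C1 + 4*sqrt(3)*x))^(1/4)
 v(x) = (-1/(C1 + 4*sqrt(3)*x))^(1/4)
 v(x) = -I*(-1/(C1 + 4*sqrt(3)*x))^(1/4)
 v(x) = I*(-1/(C1 + 4*sqrt(3)*x))^(1/4)


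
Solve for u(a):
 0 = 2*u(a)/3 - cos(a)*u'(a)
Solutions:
 u(a) = C1*(sin(a) + 1)^(1/3)/(sin(a) - 1)^(1/3)


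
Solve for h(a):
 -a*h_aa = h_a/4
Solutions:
 h(a) = C1 + C2*a^(3/4)


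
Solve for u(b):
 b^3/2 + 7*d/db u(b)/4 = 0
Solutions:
 u(b) = C1 - b^4/14


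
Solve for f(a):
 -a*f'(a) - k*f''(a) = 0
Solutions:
 f(a) = C1 + C2*sqrt(k)*erf(sqrt(2)*a*sqrt(1/k)/2)


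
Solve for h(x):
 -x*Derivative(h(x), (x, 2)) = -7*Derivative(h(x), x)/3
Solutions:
 h(x) = C1 + C2*x^(10/3)


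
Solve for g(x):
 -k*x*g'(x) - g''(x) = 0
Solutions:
 g(x) = Piecewise((-sqrt(2)*sqrt(pi)*C1*erf(sqrt(2)*sqrt(k)*x/2)/(2*sqrt(k)) - C2, (k > 0) | (k < 0)), (-C1*x - C2, True))


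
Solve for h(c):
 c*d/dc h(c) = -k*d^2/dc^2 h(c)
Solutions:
 h(c) = C1 + C2*sqrt(k)*erf(sqrt(2)*c*sqrt(1/k)/2)


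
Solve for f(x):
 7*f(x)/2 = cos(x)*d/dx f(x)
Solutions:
 f(x) = C1*(sin(x) + 1)^(7/4)/(sin(x) - 1)^(7/4)


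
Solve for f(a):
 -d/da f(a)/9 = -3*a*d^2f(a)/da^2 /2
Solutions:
 f(a) = C1 + C2*a^(29/27)


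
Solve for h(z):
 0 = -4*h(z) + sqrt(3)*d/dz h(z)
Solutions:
 h(z) = C1*exp(4*sqrt(3)*z/3)


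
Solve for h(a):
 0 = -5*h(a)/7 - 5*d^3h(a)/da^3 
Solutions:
 h(a) = C3*exp(-7^(2/3)*a/7) + (C1*sin(sqrt(3)*7^(2/3)*a/14) + C2*cos(sqrt(3)*7^(2/3)*a/14))*exp(7^(2/3)*a/14)


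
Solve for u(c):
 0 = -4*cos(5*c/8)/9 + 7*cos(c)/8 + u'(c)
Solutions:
 u(c) = C1 + 32*sin(5*c/8)/45 - 7*sin(c)/8


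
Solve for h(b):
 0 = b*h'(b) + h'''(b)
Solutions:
 h(b) = C1 + Integral(C2*airyai(-b) + C3*airybi(-b), b)


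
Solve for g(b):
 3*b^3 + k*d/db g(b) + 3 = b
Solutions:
 g(b) = C1 - 3*b^4/(4*k) + b^2/(2*k) - 3*b/k


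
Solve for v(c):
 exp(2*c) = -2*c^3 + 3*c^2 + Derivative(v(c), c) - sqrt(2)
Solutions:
 v(c) = C1 + c^4/2 - c^3 + sqrt(2)*c + exp(2*c)/2


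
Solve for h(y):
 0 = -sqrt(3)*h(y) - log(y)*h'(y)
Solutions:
 h(y) = C1*exp(-sqrt(3)*li(y))


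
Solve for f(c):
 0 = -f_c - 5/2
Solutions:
 f(c) = C1 - 5*c/2


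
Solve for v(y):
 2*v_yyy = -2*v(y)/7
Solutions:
 v(y) = C3*exp(-7^(2/3)*y/7) + (C1*sin(sqrt(3)*7^(2/3)*y/14) + C2*cos(sqrt(3)*7^(2/3)*y/14))*exp(7^(2/3)*y/14)


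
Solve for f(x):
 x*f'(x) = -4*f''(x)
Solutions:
 f(x) = C1 + C2*erf(sqrt(2)*x/4)


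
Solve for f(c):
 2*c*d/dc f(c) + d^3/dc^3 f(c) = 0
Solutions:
 f(c) = C1 + Integral(C2*airyai(-2^(1/3)*c) + C3*airybi(-2^(1/3)*c), c)


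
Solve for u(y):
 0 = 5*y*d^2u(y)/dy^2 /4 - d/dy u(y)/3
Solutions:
 u(y) = C1 + C2*y^(19/15)


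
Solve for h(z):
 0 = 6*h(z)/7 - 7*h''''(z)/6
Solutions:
 h(z) = C1*exp(-sqrt(42)*z/7) + C2*exp(sqrt(42)*z/7) + C3*sin(sqrt(42)*z/7) + C4*cos(sqrt(42)*z/7)


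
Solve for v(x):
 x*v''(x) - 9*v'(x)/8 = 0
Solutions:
 v(x) = C1 + C2*x^(17/8)


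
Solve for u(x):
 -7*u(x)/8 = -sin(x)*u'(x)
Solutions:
 u(x) = C1*(cos(x) - 1)^(7/16)/(cos(x) + 1)^(7/16)


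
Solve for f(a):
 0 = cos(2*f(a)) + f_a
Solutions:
 f(a) = -asin((C1 + exp(4*a))/(C1 - exp(4*a)))/2 + pi/2
 f(a) = asin((C1 + exp(4*a))/(C1 - exp(4*a)))/2


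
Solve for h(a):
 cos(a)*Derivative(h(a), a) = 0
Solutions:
 h(a) = C1


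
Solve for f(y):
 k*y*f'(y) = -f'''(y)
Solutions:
 f(y) = C1 + Integral(C2*airyai(y*(-k)^(1/3)) + C3*airybi(y*(-k)^(1/3)), y)


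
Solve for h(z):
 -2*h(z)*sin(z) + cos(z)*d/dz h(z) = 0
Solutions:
 h(z) = C1/cos(z)^2


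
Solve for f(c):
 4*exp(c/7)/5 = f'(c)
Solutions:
 f(c) = C1 + 28*exp(c/7)/5


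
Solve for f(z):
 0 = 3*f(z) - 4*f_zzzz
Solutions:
 f(z) = C1*exp(-sqrt(2)*3^(1/4)*z/2) + C2*exp(sqrt(2)*3^(1/4)*z/2) + C3*sin(sqrt(2)*3^(1/4)*z/2) + C4*cos(sqrt(2)*3^(1/4)*z/2)


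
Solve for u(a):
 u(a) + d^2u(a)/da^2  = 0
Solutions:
 u(a) = C1*sin(a) + C2*cos(a)


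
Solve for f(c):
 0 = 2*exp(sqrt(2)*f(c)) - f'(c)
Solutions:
 f(c) = sqrt(2)*(2*log(-1/(C1 + 2*c)) - log(2))/4


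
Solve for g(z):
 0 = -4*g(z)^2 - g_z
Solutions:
 g(z) = 1/(C1 + 4*z)


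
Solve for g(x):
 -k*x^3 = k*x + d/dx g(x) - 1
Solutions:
 g(x) = C1 - k*x^4/4 - k*x^2/2 + x


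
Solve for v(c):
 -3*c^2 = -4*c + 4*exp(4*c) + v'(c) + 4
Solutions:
 v(c) = C1 - c^3 + 2*c^2 - 4*c - exp(4*c)


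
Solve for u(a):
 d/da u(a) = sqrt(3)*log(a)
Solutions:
 u(a) = C1 + sqrt(3)*a*log(a) - sqrt(3)*a


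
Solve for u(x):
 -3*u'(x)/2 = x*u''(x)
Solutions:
 u(x) = C1 + C2/sqrt(x)


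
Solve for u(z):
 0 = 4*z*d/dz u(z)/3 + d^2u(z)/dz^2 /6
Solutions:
 u(z) = C1 + C2*erf(2*z)


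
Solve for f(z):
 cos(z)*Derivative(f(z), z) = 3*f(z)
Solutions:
 f(z) = C1*(sin(z) + 1)^(3/2)/(sin(z) - 1)^(3/2)


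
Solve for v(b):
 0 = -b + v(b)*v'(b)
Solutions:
 v(b) = -sqrt(C1 + b^2)
 v(b) = sqrt(C1 + b^2)


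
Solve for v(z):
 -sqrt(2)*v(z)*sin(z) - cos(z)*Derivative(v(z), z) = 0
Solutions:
 v(z) = C1*cos(z)^(sqrt(2))


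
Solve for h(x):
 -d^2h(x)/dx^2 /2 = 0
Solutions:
 h(x) = C1 + C2*x


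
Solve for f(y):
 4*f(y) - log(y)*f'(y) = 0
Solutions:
 f(y) = C1*exp(4*li(y))


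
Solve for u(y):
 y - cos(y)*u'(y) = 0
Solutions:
 u(y) = C1 + Integral(y/cos(y), y)


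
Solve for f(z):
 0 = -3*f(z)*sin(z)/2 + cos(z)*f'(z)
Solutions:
 f(z) = C1/cos(z)^(3/2)


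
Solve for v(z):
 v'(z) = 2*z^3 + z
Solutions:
 v(z) = C1 + z^4/2 + z^2/2


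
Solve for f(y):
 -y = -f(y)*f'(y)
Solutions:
 f(y) = -sqrt(C1 + y^2)
 f(y) = sqrt(C1 + y^2)


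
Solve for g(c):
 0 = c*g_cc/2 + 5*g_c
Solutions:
 g(c) = C1 + C2/c^9


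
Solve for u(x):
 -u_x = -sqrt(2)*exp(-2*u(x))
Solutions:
 u(x) = log(-sqrt(C1 + 2*sqrt(2)*x))
 u(x) = log(C1 + 2*sqrt(2)*x)/2


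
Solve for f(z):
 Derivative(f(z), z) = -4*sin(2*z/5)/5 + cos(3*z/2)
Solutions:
 f(z) = C1 + 2*sin(3*z/2)/3 + 2*cos(2*z/5)


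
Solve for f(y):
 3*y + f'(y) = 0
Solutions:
 f(y) = C1 - 3*y^2/2


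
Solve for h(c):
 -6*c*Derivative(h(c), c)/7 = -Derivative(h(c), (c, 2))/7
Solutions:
 h(c) = C1 + C2*erfi(sqrt(3)*c)


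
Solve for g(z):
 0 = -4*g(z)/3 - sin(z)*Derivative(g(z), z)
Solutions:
 g(z) = C1*(cos(z) + 1)^(2/3)/(cos(z) - 1)^(2/3)


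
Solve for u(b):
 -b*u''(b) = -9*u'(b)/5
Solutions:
 u(b) = C1 + C2*b^(14/5)


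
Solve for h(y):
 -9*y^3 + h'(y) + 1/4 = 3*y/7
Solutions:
 h(y) = C1 + 9*y^4/4 + 3*y^2/14 - y/4


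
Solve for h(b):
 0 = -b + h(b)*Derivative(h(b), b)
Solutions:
 h(b) = -sqrt(C1 + b^2)
 h(b) = sqrt(C1 + b^2)


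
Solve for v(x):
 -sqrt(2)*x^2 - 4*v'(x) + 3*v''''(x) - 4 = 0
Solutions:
 v(x) = C1 + C4*exp(6^(2/3)*x/3) - sqrt(2)*x^3/12 - x + (C2*sin(2^(2/3)*3^(1/6)*x/2) + C3*cos(2^(2/3)*3^(1/6)*x/2))*exp(-6^(2/3)*x/6)


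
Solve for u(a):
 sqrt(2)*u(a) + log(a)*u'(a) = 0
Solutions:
 u(a) = C1*exp(-sqrt(2)*li(a))


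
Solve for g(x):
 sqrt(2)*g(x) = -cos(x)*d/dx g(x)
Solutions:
 g(x) = C1*(sin(x) - 1)^(sqrt(2)/2)/(sin(x) + 1)^(sqrt(2)/2)


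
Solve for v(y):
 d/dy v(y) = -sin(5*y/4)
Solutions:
 v(y) = C1 + 4*cos(5*y/4)/5


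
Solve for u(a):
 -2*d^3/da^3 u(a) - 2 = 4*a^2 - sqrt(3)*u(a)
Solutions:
 u(a) = C3*exp(2^(2/3)*3^(1/6)*a/2) + 4*sqrt(3)*a^2/3 + (C1*sin(6^(2/3)*a/4) + C2*cos(6^(2/3)*a/4))*exp(-2^(2/3)*3^(1/6)*a/4) + 2*sqrt(3)/3


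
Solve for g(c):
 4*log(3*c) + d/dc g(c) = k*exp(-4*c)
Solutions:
 g(c) = C1 - 4*c*log(c) + 4*c*(1 - log(3)) - k*exp(-4*c)/4


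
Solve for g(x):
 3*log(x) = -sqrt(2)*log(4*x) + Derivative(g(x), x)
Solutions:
 g(x) = C1 + sqrt(2)*x*log(x) + 3*x*log(x) - 3*x - sqrt(2)*x + 2*sqrt(2)*x*log(2)


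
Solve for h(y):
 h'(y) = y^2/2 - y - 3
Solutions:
 h(y) = C1 + y^3/6 - y^2/2 - 3*y


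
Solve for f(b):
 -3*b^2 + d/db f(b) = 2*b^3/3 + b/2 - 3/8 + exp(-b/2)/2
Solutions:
 f(b) = C1 + b^4/6 + b^3 + b^2/4 - 3*b/8 - 1/sqrt(exp(b))


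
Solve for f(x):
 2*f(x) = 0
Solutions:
 f(x) = 0


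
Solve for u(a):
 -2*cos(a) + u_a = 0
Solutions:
 u(a) = C1 + 2*sin(a)


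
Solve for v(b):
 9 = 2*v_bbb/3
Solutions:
 v(b) = C1 + C2*b + C3*b^2 + 9*b^3/4


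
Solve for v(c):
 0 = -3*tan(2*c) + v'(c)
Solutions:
 v(c) = C1 - 3*log(cos(2*c))/2


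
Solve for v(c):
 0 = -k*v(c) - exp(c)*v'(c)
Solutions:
 v(c) = C1*exp(k*exp(-c))


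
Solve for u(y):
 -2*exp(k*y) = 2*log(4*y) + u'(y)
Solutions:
 u(y) = C1 - 2*y*log(y) + 2*y*(1 - 2*log(2)) + Piecewise((-2*exp(k*y)/k, Ne(k, 0)), (-2*y, True))


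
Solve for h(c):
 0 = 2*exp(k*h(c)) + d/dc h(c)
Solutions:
 h(c) = Piecewise((log(1/(C1*k + 2*c*k))/k, Ne(k, 0)), (nan, True))
 h(c) = Piecewise((C1 - 2*c, Eq(k, 0)), (nan, True))


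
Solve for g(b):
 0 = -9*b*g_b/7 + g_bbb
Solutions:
 g(b) = C1 + Integral(C2*airyai(21^(2/3)*b/7) + C3*airybi(21^(2/3)*b/7), b)


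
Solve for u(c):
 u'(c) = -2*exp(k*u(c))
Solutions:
 u(c) = Piecewise((log(1/(C1*k + 2*c*k))/k, Ne(k, 0)), (nan, True))
 u(c) = Piecewise((C1 - 2*c, Eq(k, 0)), (nan, True))


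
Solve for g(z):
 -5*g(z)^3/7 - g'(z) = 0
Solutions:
 g(z) = -sqrt(14)*sqrt(-1/(C1 - 5*z))/2
 g(z) = sqrt(14)*sqrt(-1/(C1 - 5*z))/2


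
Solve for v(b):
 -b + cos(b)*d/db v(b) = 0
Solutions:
 v(b) = C1 + Integral(b/cos(b), b)


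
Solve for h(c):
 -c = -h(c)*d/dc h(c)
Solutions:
 h(c) = -sqrt(C1 + c^2)
 h(c) = sqrt(C1 + c^2)


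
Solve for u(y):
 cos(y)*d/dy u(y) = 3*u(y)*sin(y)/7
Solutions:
 u(y) = C1/cos(y)^(3/7)


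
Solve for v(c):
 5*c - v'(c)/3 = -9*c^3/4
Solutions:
 v(c) = C1 + 27*c^4/16 + 15*c^2/2


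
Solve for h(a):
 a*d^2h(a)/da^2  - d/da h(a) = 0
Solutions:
 h(a) = C1 + C2*a^2


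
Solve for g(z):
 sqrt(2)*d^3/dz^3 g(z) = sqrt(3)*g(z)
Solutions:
 g(z) = C3*exp(2^(5/6)*3^(1/6)*z/2) + (C1*sin(2^(5/6)*3^(2/3)*z/4) + C2*cos(2^(5/6)*3^(2/3)*z/4))*exp(-2^(5/6)*3^(1/6)*z/4)


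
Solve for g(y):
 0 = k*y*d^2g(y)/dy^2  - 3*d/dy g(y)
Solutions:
 g(y) = C1 + y^(((re(k) + 3)*re(k) + im(k)^2)/(re(k)^2 + im(k)^2))*(C2*sin(3*log(y)*Abs(im(k))/(re(k)^2 + im(k)^2)) + C3*cos(3*log(y)*im(k)/(re(k)^2 + im(k)^2)))


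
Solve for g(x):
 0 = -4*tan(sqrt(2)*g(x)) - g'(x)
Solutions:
 g(x) = sqrt(2)*(pi - asin(C1*exp(-4*sqrt(2)*x)))/2
 g(x) = sqrt(2)*asin(C1*exp(-4*sqrt(2)*x))/2


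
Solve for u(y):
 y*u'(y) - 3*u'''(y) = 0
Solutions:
 u(y) = C1 + Integral(C2*airyai(3^(2/3)*y/3) + C3*airybi(3^(2/3)*y/3), y)


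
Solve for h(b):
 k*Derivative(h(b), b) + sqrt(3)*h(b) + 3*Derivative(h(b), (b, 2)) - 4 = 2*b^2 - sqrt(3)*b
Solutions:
 h(b) = C1*exp(b*(-k + sqrt(k^2 - 12*sqrt(3)))/6) + C2*exp(-b*(k + sqrt(k^2 - 12*sqrt(3)))/6) + 2*sqrt(3)*b^2/3 - 4*b*k/3 - b + 4*sqrt(3)*k^2/9 + sqrt(3)*k/3 - 4 + 4*sqrt(3)/3


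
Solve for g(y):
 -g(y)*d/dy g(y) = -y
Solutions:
 g(y) = -sqrt(C1 + y^2)
 g(y) = sqrt(C1 + y^2)


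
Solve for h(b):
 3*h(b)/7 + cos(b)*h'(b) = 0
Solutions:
 h(b) = C1*(sin(b) - 1)^(3/14)/(sin(b) + 1)^(3/14)


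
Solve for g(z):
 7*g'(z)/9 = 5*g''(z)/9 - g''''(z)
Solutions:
 g(z) = C1 + C2*exp(z*(10*18^(1/3)/(sqrt(34221) + 189)^(1/3) + 12^(1/3)*(sqrt(34221) + 189)^(1/3))/36)*sin(2^(1/3)*3^(1/6)*z*(-2^(1/3)*3^(2/3)*(sqrt(34221) + 189)^(1/3) + 30/(sqrt(34221) + 189)^(1/3))/36) + C3*exp(z*(10*18^(1/3)/(sqrt(34221) + 189)^(1/3) + 12^(1/3)*(sqrt(34221) + 189)^(1/3))/36)*cos(2^(1/3)*3^(1/6)*z*(-2^(1/3)*3^(2/3)*(sqrt(34221) + 189)^(1/3) + 30/(sqrt(34221) + 189)^(1/3))/36) + C4*exp(-z*(10*18^(1/3)/(sqrt(34221) + 189)^(1/3) + 12^(1/3)*(sqrt(34221) + 189)^(1/3))/18)


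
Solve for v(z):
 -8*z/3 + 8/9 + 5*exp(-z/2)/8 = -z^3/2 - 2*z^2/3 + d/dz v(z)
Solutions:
 v(z) = C1 + z^4/8 + 2*z^3/9 - 4*z^2/3 + 8*z/9 - 5*exp(-z/2)/4


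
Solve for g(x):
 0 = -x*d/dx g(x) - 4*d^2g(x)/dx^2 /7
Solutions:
 g(x) = C1 + C2*erf(sqrt(14)*x/4)


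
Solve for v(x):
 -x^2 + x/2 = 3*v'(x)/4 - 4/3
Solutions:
 v(x) = C1 - 4*x^3/9 + x^2/3 + 16*x/9


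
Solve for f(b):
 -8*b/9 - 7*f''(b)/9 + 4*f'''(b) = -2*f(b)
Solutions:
 f(b) = C1*exp(b*(49/(324*sqrt(942726) + 314585)^(1/3) + 14 + (324*sqrt(942726) + 314585)^(1/3))/216)*sin(sqrt(3)*b*(-(324*sqrt(942726) + 314585)^(1/3) + 49/(324*sqrt(942726) + 314585)^(1/3))/216) + C2*exp(b*(49/(324*sqrt(942726) + 314585)^(1/3) + 14 + (324*sqrt(942726) + 314585)^(1/3))/216)*cos(sqrt(3)*b*(-(324*sqrt(942726) + 314585)^(1/3) + 49/(324*sqrt(942726) + 314585)^(1/3))/216) + C3*exp(b*(-(324*sqrt(942726) + 314585)^(1/3) - 49/(324*sqrt(942726) + 314585)^(1/3) + 7)/108) + 4*b/9


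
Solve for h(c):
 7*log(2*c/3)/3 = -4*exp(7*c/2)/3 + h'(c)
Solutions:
 h(c) = C1 + 7*c*log(c)/3 + 7*c*(-log(3) - 1 + log(2))/3 + 8*exp(7*c/2)/21


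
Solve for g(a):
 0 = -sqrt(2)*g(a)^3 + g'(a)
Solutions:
 g(a) = -sqrt(2)*sqrt(-1/(C1 + sqrt(2)*a))/2
 g(a) = sqrt(2)*sqrt(-1/(C1 + sqrt(2)*a))/2


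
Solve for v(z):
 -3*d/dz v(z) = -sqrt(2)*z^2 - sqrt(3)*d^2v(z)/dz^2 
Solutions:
 v(z) = C1 + C2*exp(sqrt(3)*z) + sqrt(2)*z^3/9 + sqrt(6)*z^2/9 + 2*sqrt(2)*z/9


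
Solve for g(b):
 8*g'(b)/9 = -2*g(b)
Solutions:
 g(b) = C1*exp(-9*b/4)


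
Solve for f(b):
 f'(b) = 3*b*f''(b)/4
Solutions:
 f(b) = C1 + C2*b^(7/3)


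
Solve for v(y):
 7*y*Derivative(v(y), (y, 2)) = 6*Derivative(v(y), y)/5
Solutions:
 v(y) = C1 + C2*y^(41/35)


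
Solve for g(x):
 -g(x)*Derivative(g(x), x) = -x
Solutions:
 g(x) = -sqrt(C1 + x^2)
 g(x) = sqrt(C1 + x^2)


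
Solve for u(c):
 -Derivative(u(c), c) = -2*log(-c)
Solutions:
 u(c) = C1 + 2*c*log(-c) - 2*c


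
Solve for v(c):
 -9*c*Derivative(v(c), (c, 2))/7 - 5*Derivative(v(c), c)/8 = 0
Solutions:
 v(c) = C1 + C2*c^(37/72)


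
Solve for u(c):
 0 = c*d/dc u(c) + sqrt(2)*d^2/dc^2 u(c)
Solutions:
 u(c) = C1 + C2*erf(2^(1/4)*c/2)


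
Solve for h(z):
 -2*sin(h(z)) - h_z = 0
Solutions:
 h(z) = -acos((-C1 - exp(4*z))/(C1 - exp(4*z))) + 2*pi
 h(z) = acos((-C1 - exp(4*z))/(C1 - exp(4*z)))


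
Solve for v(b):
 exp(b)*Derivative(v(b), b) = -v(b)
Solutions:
 v(b) = C1*exp(exp(-b))


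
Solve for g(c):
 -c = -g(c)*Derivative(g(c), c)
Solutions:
 g(c) = -sqrt(C1 + c^2)
 g(c) = sqrt(C1 + c^2)


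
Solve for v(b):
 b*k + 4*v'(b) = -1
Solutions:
 v(b) = C1 - b^2*k/8 - b/4


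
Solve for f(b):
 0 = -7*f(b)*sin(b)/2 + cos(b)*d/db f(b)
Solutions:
 f(b) = C1/cos(b)^(7/2)


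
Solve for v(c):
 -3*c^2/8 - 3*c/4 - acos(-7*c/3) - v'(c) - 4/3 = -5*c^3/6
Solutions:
 v(c) = C1 + 5*c^4/24 - c^3/8 - 3*c^2/8 - c*acos(-7*c/3) - 4*c/3 - sqrt(9 - 49*c^2)/7


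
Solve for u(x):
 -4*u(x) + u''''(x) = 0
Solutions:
 u(x) = C1*exp(-sqrt(2)*x) + C2*exp(sqrt(2)*x) + C3*sin(sqrt(2)*x) + C4*cos(sqrt(2)*x)


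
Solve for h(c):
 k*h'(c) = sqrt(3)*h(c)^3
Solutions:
 h(c) = -sqrt(2)*sqrt(-k/(C1*k + sqrt(3)*c))/2
 h(c) = sqrt(2)*sqrt(-k/(C1*k + sqrt(3)*c))/2


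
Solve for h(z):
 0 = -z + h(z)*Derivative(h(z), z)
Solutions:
 h(z) = -sqrt(C1 + z^2)
 h(z) = sqrt(C1 + z^2)


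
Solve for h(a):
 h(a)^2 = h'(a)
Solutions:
 h(a) = -1/(C1 + a)


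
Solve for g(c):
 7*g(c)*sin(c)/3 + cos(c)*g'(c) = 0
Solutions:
 g(c) = C1*cos(c)^(7/3)


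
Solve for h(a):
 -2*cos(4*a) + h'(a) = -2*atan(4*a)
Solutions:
 h(a) = C1 - 2*a*atan(4*a) + log(16*a^2 + 1)/4 + sin(4*a)/2


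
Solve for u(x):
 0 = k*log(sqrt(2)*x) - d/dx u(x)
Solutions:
 u(x) = C1 + k*x*log(x) - k*x + k*x*log(2)/2


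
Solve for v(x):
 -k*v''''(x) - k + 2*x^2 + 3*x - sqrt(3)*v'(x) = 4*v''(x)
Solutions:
 v(x) = C1 + C2*exp(2^(1/3)*x*(2^(1/3)*sqrt(3)*(sqrt((81 + 256/k)/k^2) + 9/k)^(1/3)/12 - 2^(1/3)*I*(sqrt((81 + 256/k)/k^2) + 9/k)^(1/3)/4 + 8/(k*(-sqrt(3) + 3*I)*(sqrt((81 + 256/k)/k^2) + 9/k)^(1/3)))) + C3*exp(2^(1/3)*x*(2^(1/3)*sqrt(3)*(sqrt((81 + 256/k)/k^2) + 9/k)^(1/3)/12 + 2^(1/3)*I*(sqrt((81 + 256/k)/k^2) + 9/k)^(1/3)/4 - 8/(k*(sqrt(3) + 3*I)*(sqrt((81 + 256/k)/k^2) + 9/k)^(1/3)))) + C4*exp(2^(1/3)*sqrt(3)*x*(-2^(1/3)*(sqrt((81 + 256/k)/k^2) + 9/k)^(1/3) + 8/(k*(sqrt((81 + 256/k)/k^2) + 9/k)^(1/3)))/6) - sqrt(3)*k*x/3 + 2*sqrt(3)*x^3/9 - 8*x^2/3 + sqrt(3)*x^2/2 - 4*x + 64*sqrt(3)*x/9


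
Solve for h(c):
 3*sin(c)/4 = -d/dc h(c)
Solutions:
 h(c) = C1 + 3*cos(c)/4


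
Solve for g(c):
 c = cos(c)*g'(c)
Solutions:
 g(c) = C1 + Integral(c/cos(c), c)


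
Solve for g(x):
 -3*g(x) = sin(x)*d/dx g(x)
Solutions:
 g(x) = C1*(cos(x) + 1)^(3/2)/(cos(x) - 1)^(3/2)


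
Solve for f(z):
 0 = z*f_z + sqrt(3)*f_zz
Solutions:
 f(z) = C1 + C2*erf(sqrt(2)*3^(3/4)*z/6)


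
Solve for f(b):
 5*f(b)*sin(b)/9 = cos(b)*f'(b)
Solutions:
 f(b) = C1/cos(b)^(5/9)


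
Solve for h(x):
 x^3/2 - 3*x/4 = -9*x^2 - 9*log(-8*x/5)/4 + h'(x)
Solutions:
 h(x) = C1 + x^4/8 + 3*x^3 - 3*x^2/8 + 9*x*log(-x)/4 + x*(-3*log(5) - 9/4 + 3*log(10)/4 + 6*log(2))


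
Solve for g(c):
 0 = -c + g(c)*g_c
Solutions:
 g(c) = -sqrt(C1 + c^2)
 g(c) = sqrt(C1 + c^2)


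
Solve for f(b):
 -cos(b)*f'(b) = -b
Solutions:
 f(b) = C1 + Integral(b/cos(b), b)


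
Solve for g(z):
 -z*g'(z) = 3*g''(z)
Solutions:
 g(z) = C1 + C2*erf(sqrt(6)*z/6)


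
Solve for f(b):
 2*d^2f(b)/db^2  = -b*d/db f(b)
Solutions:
 f(b) = C1 + C2*erf(b/2)


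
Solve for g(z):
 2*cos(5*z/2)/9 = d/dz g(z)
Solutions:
 g(z) = C1 + 4*sin(5*z/2)/45


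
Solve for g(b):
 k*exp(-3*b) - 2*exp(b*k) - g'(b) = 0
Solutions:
 g(b) = C1 - k*exp(-3*b)/3 - 2*exp(b*k)/k


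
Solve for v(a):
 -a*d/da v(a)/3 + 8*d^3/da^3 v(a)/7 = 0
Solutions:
 v(a) = C1 + Integral(C2*airyai(3^(2/3)*7^(1/3)*a/6) + C3*airybi(3^(2/3)*7^(1/3)*a/6), a)


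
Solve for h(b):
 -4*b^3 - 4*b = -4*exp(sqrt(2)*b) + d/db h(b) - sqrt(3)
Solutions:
 h(b) = C1 - b^4 - 2*b^2 + sqrt(3)*b + 2*sqrt(2)*exp(sqrt(2)*b)


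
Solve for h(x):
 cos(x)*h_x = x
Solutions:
 h(x) = C1 + Integral(x/cos(x), x)


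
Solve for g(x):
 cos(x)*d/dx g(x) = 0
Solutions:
 g(x) = C1


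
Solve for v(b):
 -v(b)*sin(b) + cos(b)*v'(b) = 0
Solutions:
 v(b) = C1/cos(b)


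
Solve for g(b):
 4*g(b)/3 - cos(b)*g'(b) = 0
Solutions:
 g(b) = C1*(sin(b) + 1)^(2/3)/(sin(b) - 1)^(2/3)


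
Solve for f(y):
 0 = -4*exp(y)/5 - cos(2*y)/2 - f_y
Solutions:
 f(y) = C1 - 4*exp(y)/5 - sin(2*y)/4


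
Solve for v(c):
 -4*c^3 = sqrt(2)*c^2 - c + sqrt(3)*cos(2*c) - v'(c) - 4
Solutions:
 v(c) = C1 + c^4 + sqrt(2)*c^3/3 - c^2/2 - 4*c + sqrt(3)*sin(2*c)/2


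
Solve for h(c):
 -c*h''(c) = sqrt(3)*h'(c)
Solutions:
 h(c) = C1 + C2*c^(1 - sqrt(3))


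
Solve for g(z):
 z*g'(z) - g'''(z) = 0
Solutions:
 g(z) = C1 + Integral(C2*airyai(z) + C3*airybi(z), z)


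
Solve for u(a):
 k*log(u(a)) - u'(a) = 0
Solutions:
 li(u(a)) = C1 + a*k


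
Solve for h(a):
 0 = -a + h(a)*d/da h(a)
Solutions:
 h(a) = -sqrt(C1 + a^2)
 h(a) = sqrt(C1 + a^2)


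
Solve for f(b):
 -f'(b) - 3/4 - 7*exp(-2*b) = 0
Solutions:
 f(b) = C1 - 3*b/4 + 7*exp(-2*b)/2


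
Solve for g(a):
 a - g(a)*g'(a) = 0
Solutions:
 g(a) = -sqrt(C1 + a^2)
 g(a) = sqrt(C1 + a^2)


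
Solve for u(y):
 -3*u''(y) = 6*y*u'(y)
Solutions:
 u(y) = C1 + C2*erf(y)


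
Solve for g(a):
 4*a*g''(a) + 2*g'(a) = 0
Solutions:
 g(a) = C1 + C2*sqrt(a)


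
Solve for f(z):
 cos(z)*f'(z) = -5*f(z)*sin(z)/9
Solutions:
 f(z) = C1*cos(z)^(5/9)


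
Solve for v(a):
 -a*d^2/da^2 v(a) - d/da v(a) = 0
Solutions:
 v(a) = C1 + C2*log(a)


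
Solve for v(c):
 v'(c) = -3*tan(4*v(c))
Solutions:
 v(c) = -asin(C1*exp(-12*c))/4 + pi/4
 v(c) = asin(C1*exp(-12*c))/4


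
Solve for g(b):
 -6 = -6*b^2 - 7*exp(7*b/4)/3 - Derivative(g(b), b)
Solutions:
 g(b) = C1 - 2*b^3 + 6*b - 4*exp(7*b/4)/3


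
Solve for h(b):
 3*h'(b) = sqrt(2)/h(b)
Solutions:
 h(b) = -sqrt(C1 + 6*sqrt(2)*b)/3
 h(b) = sqrt(C1 + 6*sqrt(2)*b)/3


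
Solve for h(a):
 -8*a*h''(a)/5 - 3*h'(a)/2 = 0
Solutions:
 h(a) = C1 + C2*a^(1/16)


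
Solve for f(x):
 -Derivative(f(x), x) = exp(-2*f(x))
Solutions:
 f(x) = log(-sqrt(C1 - 2*x))
 f(x) = log(C1 - 2*x)/2


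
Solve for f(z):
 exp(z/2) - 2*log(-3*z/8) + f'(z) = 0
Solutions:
 f(z) = C1 + 2*z*log(-z) + 2*z*(-3*log(2) - 1 + log(3)) - 2*exp(z/2)


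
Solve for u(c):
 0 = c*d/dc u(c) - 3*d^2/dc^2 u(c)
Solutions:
 u(c) = C1 + C2*erfi(sqrt(6)*c/6)


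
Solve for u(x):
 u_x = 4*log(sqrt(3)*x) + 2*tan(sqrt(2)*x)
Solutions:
 u(x) = C1 + 4*x*log(x) - 4*x + 2*x*log(3) - sqrt(2)*log(cos(sqrt(2)*x))


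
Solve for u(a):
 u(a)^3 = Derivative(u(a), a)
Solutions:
 u(a) = -sqrt(2)*sqrt(-1/(C1 + a))/2
 u(a) = sqrt(2)*sqrt(-1/(C1 + a))/2


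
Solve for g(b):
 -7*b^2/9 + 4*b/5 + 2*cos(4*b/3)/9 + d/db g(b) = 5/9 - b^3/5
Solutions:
 g(b) = C1 - b^4/20 + 7*b^3/27 - 2*b^2/5 + 5*b/9 - sin(4*b/3)/6


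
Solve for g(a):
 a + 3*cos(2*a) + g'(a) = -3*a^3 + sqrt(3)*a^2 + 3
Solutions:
 g(a) = C1 - 3*a^4/4 + sqrt(3)*a^3/3 - a^2/2 + 3*a - 3*sin(a)*cos(a)


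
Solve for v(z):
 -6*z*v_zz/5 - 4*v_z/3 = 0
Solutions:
 v(z) = C1 + C2/z^(1/9)


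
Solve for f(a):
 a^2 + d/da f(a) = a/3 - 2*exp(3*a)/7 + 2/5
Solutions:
 f(a) = C1 - a^3/3 + a^2/6 + 2*a/5 - 2*exp(3*a)/21


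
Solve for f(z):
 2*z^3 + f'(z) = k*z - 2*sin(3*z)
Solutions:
 f(z) = C1 + k*z^2/2 - z^4/2 + 2*cos(3*z)/3


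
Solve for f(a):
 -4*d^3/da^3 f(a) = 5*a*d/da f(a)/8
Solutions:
 f(a) = C1 + Integral(C2*airyai(-10^(1/3)*a/4) + C3*airybi(-10^(1/3)*a/4), a)


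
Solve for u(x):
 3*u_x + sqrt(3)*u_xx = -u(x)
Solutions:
 u(x) = C1*exp(sqrt(3)*x*(-3 + sqrt(9 - 4*sqrt(3)))/6) + C2*exp(-sqrt(3)*x*(sqrt(9 - 4*sqrt(3)) + 3)/6)


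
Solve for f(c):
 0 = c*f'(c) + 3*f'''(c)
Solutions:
 f(c) = C1 + Integral(C2*airyai(-3^(2/3)*c/3) + C3*airybi(-3^(2/3)*c/3), c)


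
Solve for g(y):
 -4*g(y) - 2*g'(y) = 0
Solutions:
 g(y) = C1*exp(-2*y)


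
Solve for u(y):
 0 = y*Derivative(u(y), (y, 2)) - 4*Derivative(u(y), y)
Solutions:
 u(y) = C1 + C2*y^5


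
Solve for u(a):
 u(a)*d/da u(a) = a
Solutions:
 u(a) = -sqrt(C1 + a^2)
 u(a) = sqrt(C1 + a^2)


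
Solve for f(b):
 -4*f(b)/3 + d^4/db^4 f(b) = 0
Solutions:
 f(b) = C1*exp(-sqrt(2)*3^(3/4)*b/3) + C2*exp(sqrt(2)*3^(3/4)*b/3) + C3*sin(sqrt(2)*3^(3/4)*b/3) + C4*cos(sqrt(2)*3^(3/4)*b/3)


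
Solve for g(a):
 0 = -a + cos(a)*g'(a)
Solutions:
 g(a) = C1 + Integral(a/cos(a), a)


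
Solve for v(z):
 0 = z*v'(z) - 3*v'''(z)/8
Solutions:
 v(z) = C1 + Integral(C2*airyai(2*3^(2/3)*z/3) + C3*airybi(2*3^(2/3)*z/3), z)


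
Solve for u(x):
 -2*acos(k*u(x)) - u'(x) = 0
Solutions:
 Integral(1/acos(_y*k), (_y, u(x))) = C1 - 2*x


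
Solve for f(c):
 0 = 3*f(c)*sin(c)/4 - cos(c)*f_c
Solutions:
 f(c) = C1/cos(c)^(3/4)


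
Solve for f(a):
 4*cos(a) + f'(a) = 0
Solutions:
 f(a) = C1 - 4*sin(a)


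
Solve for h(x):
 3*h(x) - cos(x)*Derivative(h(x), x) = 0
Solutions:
 h(x) = C1*(sin(x) + 1)^(3/2)/(sin(x) - 1)^(3/2)


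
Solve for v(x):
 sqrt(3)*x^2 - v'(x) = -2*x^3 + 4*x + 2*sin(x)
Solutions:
 v(x) = C1 + x^4/2 + sqrt(3)*x^3/3 - 2*x^2 + 2*cos(x)


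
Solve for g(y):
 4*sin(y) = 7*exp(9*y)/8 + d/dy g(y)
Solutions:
 g(y) = C1 - 7*exp(9*y)/72 - 4*cos(y)


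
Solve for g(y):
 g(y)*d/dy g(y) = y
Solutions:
 g(y) = -sqrt(C1 + y^2)
 g(y) = sqrt(C1 + y^2)


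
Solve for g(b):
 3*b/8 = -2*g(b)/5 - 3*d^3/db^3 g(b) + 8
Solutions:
 g(b) = C3*exp(-15^(2/3)*2^(1/3)*b/15) - 15*b/16 + (C1*sin(2^(1/3)*3^(1/6)*5^(2/3)*b/10) + C2*cos(2^(1/3)*3^(1/6)*5^(2/3)*b/10))*exp(15^(2/3)*2^(1/3)*b/30) + 20


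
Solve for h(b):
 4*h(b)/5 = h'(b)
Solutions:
 h(b) = C1*exp(4*b/5)


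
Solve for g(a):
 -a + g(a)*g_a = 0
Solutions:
 g(a) = -sqrt(C1 + a^2)
 g(a) = sqrt(C1 + a^2)


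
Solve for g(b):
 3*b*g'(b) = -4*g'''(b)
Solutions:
 g(b) = C1 + Integral(C2*airyai(-6^(1/3)*b/2) + C3*airybi(-6^(1/3)*b/2), b)


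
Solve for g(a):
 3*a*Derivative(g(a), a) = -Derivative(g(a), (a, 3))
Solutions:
 g(a) = C1 + Integral(C2*airyai(-3^(1/3)*a) + C3*airybi(-3^(1/3)*a), a)


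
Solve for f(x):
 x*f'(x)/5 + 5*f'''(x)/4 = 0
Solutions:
 f(x) = C1 + Integral(C2*airyai(-2^(2/3)*5^(1/3)*x/5) + C3*airybi(-2^(2/3)*5^(1/3)*x/5), x)


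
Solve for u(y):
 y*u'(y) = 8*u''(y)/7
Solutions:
 u(y) = C1 + C2*erfi(sqrt(7)*y/4)


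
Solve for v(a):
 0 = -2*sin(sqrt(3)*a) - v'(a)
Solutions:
 v(a) = C1 + 2*sqrt(3)*cos(sqrt(3)*a)/3


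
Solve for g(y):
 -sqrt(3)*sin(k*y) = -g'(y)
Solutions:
 g(y) = C1 - sqrt(3)*cos(k*y)/k


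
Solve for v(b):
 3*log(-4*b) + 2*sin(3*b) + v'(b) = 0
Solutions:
 v(b) = C1 - 3*b*log(-b) - 6*b*log(2) + 3*b + 2*cos(3*b)/3


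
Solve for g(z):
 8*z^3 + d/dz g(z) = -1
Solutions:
 g(z) = C1 - 2*z^4 - z


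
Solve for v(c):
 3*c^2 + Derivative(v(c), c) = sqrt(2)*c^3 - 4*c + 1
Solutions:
 v(c) = C1 + sqrt(2)*c^4/4 - c^3 - 2*c^2 + c


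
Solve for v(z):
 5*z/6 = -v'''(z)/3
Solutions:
 v(z) = C1 + C2*z + C3*z^2 - 5*z^4/48


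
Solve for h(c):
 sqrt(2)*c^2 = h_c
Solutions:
 h(c) = C1 + sqrt(2)*c^3/3


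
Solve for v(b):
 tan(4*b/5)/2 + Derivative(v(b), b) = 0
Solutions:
 v(b) = C1 + 5*log(cos(4*b/5))/8


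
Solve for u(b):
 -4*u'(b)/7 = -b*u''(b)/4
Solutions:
 u(b) = C1 + C2*b^(23/7)


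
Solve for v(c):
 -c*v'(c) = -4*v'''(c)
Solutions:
 v(c) = C1 + Integral(C2*airyai(2^(1/3)*c/2) + C3*airybi(2^(1/3)*c/2), c)


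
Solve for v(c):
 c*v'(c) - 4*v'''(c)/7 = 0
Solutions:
 v(c) = C1 + Integral(C2*airyai(14^(1/3)*c/2) + C3*airybi(14^(1/3)*c/2), c)


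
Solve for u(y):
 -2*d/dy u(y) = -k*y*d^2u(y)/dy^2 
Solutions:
 u(y) = C1 + y^(((re(k) + 2)*re(k) + im(k)^2)/(re(k)^2 + im(k)^2))*(C2*sin(2*log(y)*Abs(im(k))/(re(k)^2 + im(k)^2)) + C3*cos(2*log(y)*im(k)/(re(k)^2 + im(k)^2)))


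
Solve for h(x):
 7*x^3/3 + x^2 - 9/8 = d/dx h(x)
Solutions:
 h(x) = C1 + 7*x^4/12 + x^3/3 - 9*x/8


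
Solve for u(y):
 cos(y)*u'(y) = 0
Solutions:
 u(y) = C1


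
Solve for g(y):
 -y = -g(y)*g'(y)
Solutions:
 g(y) = -sqrt(C1 + y^2)
 g(y) = sqrt(C1 + y^2)


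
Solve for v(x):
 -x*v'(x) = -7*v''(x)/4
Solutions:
 v(x) = C1 + C2*erfi(sqrt(14)*x/7)


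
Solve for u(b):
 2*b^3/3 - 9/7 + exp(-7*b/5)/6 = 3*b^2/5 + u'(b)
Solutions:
 u(b) = C1 + b^4/6 - b^3/5 - 9*b/7 - 5*exp(-7*b/5)/42


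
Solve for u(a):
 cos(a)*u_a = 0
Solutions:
 u(a) = C1


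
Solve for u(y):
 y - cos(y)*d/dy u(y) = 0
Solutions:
 u(y) = C1 + Integral(y/cos(y), y)
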